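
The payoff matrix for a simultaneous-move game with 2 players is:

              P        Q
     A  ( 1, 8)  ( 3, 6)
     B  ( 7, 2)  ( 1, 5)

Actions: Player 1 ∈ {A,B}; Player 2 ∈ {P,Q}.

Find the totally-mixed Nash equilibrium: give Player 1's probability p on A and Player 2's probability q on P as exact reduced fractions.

p=3/5, q=1/4

P1 indiff ⇒ q·1+(1-q)·3 = q·7+(1-q)·1 ⇒ q(-6) = (1-q)(-2) ⇒ q = 1/4
P2 indiff ⇒ p·8+(1-p)·2 = p·6+(1-p)·5 ⇒ p(2) = (1-p)(3) ⇒ p = 3/5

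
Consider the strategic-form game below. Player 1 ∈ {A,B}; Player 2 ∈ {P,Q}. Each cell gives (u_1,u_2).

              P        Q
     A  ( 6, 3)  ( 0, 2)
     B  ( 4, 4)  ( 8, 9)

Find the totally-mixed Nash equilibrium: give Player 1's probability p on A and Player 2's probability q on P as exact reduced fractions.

P1 indiff ⇒ q·6+(1-q)·0 = q·4+(1-q)·8 ⇒ q(2) = (1-q)(8) ⇒ q = 4/5
P2 indiff ⇒ p·3+(1-p)·4 = p·2+(1-p)·9 ⇒ p(1) = (1-p)(5) ⇒ p = 5/6

(p,q) = (5/6, 4/5)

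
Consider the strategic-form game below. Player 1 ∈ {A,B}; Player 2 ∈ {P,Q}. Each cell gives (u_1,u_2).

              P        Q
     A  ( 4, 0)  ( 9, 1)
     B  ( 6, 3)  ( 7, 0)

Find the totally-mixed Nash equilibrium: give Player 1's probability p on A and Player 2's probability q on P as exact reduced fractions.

P1 indiff ⇒ q·4+(1-q)·9 = q·6+(1-q)·7 ⇒ q(-2) = (1-q)(-2) ⇒ q = 1/2
P2 indiff ⇒ p·0+(1-p)·3 = p·1+(1-p)·0 ⇒ p(-1) = (1-p)(-3) ⇒ p = 3/4

P1 mixes 3/4 on A; P2 mixes 1/2 on P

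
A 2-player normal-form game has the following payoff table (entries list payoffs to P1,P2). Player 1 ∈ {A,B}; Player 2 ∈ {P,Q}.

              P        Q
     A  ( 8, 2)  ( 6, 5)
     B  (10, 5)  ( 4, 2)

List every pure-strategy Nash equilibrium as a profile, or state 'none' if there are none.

(A,P): not NE [P1→B gives 10>8; P2→Q gives 5>2]
(A,Q): NE
(B,P): NE
(B,Q): not NE [P1→A gives 6>4; P2→P gives 5>2]

NE set: (A,Q), (B,P)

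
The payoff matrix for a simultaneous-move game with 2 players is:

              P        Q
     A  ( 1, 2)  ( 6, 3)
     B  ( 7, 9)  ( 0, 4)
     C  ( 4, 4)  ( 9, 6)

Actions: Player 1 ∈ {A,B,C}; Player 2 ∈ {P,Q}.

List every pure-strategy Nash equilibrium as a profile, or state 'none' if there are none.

(A,P): not NE [P1→B gives 7>1; P2→Q gives 3>2]
(A,Q): not NE [P1→C gives 9>6]
(B,P): NE
(B,Q): not NE [P1→C gives 9>0; P2→P gives 9>4]
(C,P): not NE [P1→B gives 7>4; P2→Q gives 6>4]
(C,Q): NE

PSNE = {(B,P), (C,Q)}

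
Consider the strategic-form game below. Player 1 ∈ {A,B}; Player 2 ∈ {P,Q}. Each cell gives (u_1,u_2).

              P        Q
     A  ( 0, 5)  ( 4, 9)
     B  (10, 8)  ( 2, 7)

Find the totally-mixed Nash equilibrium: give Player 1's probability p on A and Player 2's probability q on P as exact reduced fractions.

P1 indiff ⇒ q·0+(1-q)·4 = q·10+(1-q)·2 ⇒ q(-10) = (1-q)(-2) ⇒ q = 1/6
P2 indiff ⇒ p·5+(1-p)·8 = p·9+(1-p)·7 ⇒ p(-4) = (1-p)(-1) ⇒ p = 1/5

p=1/5, q=1/6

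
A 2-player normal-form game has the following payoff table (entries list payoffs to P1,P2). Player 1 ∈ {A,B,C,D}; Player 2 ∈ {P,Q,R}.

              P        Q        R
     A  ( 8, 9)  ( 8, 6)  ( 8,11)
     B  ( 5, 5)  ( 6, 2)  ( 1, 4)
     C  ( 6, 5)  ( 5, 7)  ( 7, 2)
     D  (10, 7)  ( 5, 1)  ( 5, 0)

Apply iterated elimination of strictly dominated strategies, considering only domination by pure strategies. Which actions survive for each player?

P1 drop B (A beats it: P:8>5 Q:8>6 R:8>1)
P1 drop C (A beats it: P:8>6 Q:8>5 R:8>7)
P2 drop Q (P beats it: A:9>6 D:7>1)
P1→{A,D} P2→{P,R}

IESDS → P1:{A,D} P2:{P,R}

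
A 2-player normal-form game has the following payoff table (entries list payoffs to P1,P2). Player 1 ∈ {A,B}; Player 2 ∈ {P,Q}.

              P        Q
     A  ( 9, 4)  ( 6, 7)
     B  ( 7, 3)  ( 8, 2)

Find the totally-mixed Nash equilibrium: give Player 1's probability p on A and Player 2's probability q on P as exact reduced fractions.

P1 mixes 1/4 on A; P2 mixes 1/2 on P

P1 indiff ⇒ q·9+(1-q)·6 = q·7+(1-q)·8 ⇒ q(2) = (1-q)(2) ⇒ q = 1/2
P2 indiff ⇒ p·4+(1-p)·3 = p·7+(1-p)·2 ⇒ p(-3) = (1-p)(-1) ⇒ p = 1/4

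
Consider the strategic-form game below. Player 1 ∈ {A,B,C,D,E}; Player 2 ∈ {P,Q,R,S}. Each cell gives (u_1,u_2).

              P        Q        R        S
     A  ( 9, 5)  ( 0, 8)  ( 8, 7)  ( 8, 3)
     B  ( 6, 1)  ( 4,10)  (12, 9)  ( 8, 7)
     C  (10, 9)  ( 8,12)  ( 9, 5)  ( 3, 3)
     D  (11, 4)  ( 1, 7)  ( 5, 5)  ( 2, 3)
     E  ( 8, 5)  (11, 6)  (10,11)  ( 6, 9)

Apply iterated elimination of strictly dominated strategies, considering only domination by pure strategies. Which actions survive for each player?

P2 drop P (Q beats it: A:8>5 B:10>1 C:12>9 D:7>4 E:6>5)
P1 drop C (E beats it: Q:11>8 R:10>9 S:6>3)
P1 drop D (B beats it: Q:4>1 R:12>5 S:8>2)
P2 drop S (R beats it: A:7>3 B:9>7 E:11>9)
P1 drop A (B beats it: Q:4>0 R:12>8)
P1→{B,E} P2→{Q,R}

IESDS → P1:{B,E} P2:{Q,R}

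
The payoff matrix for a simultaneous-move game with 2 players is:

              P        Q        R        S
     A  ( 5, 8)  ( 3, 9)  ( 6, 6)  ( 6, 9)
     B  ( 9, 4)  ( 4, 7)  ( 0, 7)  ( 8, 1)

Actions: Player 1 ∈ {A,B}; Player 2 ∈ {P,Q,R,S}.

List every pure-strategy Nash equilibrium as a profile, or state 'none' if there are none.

PSNE = {(B,Q)}

(A,P): not NE [P1→B gives 9>5; P2→S gives 9>8]
(A,Q): not NE [P1→B gives 4>3]
(A,R): not NE [P2→S gives 9>6]
(A,S): not NE [P1→B gives 8>6]
(B,P): not NE [P2→R gives 7>4]
(B,Q): NE
(B,R): not NE [P1→A gives 6>0]
(B,S): not NE [P2→R gives 7>1]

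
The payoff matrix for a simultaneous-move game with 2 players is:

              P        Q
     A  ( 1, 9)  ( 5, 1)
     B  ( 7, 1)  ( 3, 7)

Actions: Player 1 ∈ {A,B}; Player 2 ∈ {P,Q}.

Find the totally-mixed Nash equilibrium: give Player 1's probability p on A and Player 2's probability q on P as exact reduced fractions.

P1 mixes 3/7 on A; P2 mixes 1/4 on P

P1 indiff ⇒ q·1+(1-q)·5 = q·7+(1-q)·3 ⇒ q(-6) = (1-q)(-2) ⇒ q = 1/4
P2 indiff ⇒ p·9+(1-p)·1 = p·1+(1-p)·7 ⇒ p(8) = (1-p)(6) ⇒ p = 3/7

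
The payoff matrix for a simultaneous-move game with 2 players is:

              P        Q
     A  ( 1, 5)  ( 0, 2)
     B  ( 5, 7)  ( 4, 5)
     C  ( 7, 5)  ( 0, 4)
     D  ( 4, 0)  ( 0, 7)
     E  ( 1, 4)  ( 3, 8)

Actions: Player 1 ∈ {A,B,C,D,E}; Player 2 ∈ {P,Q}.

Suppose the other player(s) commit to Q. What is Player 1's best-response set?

argmax u_1 = {B}

u_1(A vs Q) = 0
u_1(B vs Q) = 4
u_1(C vs Q) = 0
u_1(D vs Q) = 0
u_1(E vs Q) = 3
max payoff 4 at {B}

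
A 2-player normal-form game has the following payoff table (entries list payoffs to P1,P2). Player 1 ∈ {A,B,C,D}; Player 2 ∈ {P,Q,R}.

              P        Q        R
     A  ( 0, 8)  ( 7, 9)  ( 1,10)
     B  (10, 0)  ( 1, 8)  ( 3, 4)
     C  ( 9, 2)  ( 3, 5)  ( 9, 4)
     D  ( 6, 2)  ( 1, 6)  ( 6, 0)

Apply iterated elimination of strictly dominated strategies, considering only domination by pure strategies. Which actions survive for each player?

P1 drop D (C beats it: P:9>6 Q:3>1 R:9>6)
P2 drop P (Q beats it: A:9>8 B:8>0 C:5>2)
P1 drop B (C beats it: Q:3>1 R:9>3)
P1→{A,C} P2→{Q,R}

IESDS → P1:{A,C} P2:{Q,R}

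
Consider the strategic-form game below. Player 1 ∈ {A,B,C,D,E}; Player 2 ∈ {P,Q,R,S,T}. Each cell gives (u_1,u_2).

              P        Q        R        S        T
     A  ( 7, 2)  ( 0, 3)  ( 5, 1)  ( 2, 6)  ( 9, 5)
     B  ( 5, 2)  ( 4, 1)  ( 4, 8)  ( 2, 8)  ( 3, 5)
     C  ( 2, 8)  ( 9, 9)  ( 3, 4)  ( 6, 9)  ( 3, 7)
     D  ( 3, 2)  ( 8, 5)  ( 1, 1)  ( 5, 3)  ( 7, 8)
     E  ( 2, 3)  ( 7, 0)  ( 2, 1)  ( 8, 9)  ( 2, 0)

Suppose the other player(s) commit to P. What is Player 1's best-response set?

u_1(A vs P) = 7
u_1(B vs P) = 5
u_1(C vs P) = 2
u_1(D vs P) = 3
u_1(E vs P) = 2
max payoff 7 at {A}

BR_1 = {A}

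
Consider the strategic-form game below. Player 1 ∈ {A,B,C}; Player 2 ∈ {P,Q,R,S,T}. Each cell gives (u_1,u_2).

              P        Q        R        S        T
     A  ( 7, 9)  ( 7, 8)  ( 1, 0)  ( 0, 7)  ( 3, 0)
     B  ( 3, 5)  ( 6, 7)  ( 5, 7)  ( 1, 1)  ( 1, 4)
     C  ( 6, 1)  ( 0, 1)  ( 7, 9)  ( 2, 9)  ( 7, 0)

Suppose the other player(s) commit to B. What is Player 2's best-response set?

BR_2 = {Q,R}

u_2(P vs B) = 5
u_2(Q vs B) = 7
u_2(R vs B) = 7
u_2(S vs B) = 1
u_2(T vs B) = 4
max payoff 7 at {Q,R}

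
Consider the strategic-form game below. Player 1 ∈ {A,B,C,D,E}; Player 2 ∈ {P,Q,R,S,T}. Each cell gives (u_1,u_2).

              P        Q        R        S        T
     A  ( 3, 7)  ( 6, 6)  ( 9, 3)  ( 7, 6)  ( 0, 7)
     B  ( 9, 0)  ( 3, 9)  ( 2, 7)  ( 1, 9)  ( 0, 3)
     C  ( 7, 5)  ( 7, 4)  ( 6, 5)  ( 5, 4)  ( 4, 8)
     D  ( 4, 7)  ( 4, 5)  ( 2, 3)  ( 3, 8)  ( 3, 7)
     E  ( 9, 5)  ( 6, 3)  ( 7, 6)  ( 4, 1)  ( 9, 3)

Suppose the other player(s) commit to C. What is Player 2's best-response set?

u_2(P vs C) = 5
u_2(Q vs C) = 4
u_2(R vs C) = 5
u_2(S vs C) = 4
u_2(T vs C) = 8
max payoff 8 at {T}

P2 best: {T}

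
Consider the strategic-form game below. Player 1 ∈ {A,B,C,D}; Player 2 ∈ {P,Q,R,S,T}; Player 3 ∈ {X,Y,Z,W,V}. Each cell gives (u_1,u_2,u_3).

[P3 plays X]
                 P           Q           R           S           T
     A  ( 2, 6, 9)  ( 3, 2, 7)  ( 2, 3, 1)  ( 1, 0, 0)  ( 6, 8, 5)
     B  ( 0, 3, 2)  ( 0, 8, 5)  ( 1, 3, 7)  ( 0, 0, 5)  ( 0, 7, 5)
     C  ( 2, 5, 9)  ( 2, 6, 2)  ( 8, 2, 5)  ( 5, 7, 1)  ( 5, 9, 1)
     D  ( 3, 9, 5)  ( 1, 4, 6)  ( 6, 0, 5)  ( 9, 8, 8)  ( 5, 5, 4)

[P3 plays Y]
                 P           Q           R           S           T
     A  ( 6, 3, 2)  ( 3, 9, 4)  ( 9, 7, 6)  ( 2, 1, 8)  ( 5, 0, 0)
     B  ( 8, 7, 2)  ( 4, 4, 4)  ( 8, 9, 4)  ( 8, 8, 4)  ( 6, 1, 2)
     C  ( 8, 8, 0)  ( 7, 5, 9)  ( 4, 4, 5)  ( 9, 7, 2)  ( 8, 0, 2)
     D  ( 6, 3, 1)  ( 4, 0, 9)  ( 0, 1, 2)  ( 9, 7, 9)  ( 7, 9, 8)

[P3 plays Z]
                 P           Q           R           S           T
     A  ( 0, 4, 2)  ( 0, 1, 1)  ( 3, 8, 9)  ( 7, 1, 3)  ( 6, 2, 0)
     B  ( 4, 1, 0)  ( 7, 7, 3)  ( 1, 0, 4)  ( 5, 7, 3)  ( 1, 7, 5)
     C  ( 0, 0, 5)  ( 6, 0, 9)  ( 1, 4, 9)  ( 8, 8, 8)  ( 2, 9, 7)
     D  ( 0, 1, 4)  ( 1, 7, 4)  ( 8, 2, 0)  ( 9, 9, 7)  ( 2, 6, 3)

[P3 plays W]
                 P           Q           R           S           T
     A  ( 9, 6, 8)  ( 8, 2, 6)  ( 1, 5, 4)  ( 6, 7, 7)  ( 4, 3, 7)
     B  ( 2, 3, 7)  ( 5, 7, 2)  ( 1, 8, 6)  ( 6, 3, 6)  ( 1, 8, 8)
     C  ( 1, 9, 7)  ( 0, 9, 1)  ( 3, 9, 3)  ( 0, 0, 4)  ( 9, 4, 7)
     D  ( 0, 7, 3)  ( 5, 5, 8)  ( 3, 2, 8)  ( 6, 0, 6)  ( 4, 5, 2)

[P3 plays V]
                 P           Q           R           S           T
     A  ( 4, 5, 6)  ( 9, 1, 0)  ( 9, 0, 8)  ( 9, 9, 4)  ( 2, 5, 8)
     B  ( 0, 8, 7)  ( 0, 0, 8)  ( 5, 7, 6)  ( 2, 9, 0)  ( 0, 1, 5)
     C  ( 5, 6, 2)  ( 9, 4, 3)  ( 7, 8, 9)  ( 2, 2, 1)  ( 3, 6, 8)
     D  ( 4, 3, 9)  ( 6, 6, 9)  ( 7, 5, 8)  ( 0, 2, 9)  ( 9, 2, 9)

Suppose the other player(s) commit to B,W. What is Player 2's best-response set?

P2 best: {R,T}

u_2(P vs B,W) = 3
u_2(Q vs B,W) = 7
u_2(R vs B,W) = 8
u_2(S vs B,W) = 3
u_2(T vs B,W) = 8
max payoff 8 at {R,T}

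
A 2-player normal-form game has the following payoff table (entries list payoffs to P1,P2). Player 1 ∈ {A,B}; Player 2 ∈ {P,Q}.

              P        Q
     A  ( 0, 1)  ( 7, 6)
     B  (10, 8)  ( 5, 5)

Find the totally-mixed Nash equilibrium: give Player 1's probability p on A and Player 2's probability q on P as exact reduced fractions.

P1 mixes 3/8 on A; P2 mixes 1/6 on P

P1 indiff ⇒ q·0+(1-q)·7 = q·10+(1-q)·5 ⇒ q(-10) = (1-q)(-2) ⇒ q = 1/6
P2 indiff ⇒ p·1+(1-p)·8 = p·6+(1-p)·5 ⇒ p(-5) = (1-p)(-3) ⇒ p = 3/8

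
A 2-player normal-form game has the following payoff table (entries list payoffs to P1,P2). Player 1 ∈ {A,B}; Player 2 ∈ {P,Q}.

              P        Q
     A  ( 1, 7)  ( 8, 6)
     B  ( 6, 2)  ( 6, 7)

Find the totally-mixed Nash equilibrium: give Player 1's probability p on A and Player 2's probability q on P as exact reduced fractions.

p=5/6, q=2/7

P1 indiff ⇒ q·1+(1-q)·8 = q·6+(1-q)·6 ⇒ q(-5) = (1-q)(-2) ⇒ q = 2/7
P2 indiff ⇒ p·7+(1-p)·2 = p·6+(1-p)·7 ⇒ p(1) = (1-p)(5) ⇒ p = 5/6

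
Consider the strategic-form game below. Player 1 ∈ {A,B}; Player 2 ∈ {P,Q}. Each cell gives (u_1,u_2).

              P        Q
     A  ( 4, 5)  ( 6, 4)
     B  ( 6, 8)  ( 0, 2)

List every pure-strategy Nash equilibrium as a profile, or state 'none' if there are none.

PSNE = {(B,P)}

(A,P): not NE [P1→B gives 6>4]
(A,Q): not NE [P2→P gives 5>4]
(B,P): NE
(B,Q): not NE [P1→A gives 6>0; P2→P gives 8>2]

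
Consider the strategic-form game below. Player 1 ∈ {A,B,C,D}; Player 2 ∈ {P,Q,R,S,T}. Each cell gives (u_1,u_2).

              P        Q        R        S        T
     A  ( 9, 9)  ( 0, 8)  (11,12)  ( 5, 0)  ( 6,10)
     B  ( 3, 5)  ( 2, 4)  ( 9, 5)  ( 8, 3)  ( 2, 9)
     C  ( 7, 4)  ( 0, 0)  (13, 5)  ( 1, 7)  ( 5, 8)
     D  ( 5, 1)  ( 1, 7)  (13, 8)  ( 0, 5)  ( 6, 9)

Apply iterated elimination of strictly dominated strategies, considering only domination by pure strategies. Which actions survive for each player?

Survivors P1:{A,C,D} P2:{R,T}

P2 drop P (T beats it: A:10>9 B:9>5 C:8>4 D:9>1)
P2 drop Q (R beats it: A:12>8 B:5>4 C:5>0 D:8>7)
P2 drop S (T beats it: A:10>0 B:9>3 C:8>7 D:9>5)
P1 drop B (A beats it: R:11>9 T:6>2)
P1→{A,C,D} P2→{R,T}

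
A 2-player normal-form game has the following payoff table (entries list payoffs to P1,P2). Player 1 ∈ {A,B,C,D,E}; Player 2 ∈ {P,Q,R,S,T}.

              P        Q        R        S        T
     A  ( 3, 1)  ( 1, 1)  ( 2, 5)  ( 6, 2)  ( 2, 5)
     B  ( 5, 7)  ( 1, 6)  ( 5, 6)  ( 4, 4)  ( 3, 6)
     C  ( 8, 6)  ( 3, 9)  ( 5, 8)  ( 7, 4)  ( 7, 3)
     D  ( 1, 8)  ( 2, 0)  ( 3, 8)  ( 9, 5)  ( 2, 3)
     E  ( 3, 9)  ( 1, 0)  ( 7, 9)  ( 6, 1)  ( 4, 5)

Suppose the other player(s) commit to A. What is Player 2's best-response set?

u_2(P vs A) = 1
u_2(Q vs A) = 1
u_2(R vs A) = 5
u_2(S vs A) = 2
u_2(T vs A) = 5
max payoff 5 at {R,T}

P2 best: {R,T}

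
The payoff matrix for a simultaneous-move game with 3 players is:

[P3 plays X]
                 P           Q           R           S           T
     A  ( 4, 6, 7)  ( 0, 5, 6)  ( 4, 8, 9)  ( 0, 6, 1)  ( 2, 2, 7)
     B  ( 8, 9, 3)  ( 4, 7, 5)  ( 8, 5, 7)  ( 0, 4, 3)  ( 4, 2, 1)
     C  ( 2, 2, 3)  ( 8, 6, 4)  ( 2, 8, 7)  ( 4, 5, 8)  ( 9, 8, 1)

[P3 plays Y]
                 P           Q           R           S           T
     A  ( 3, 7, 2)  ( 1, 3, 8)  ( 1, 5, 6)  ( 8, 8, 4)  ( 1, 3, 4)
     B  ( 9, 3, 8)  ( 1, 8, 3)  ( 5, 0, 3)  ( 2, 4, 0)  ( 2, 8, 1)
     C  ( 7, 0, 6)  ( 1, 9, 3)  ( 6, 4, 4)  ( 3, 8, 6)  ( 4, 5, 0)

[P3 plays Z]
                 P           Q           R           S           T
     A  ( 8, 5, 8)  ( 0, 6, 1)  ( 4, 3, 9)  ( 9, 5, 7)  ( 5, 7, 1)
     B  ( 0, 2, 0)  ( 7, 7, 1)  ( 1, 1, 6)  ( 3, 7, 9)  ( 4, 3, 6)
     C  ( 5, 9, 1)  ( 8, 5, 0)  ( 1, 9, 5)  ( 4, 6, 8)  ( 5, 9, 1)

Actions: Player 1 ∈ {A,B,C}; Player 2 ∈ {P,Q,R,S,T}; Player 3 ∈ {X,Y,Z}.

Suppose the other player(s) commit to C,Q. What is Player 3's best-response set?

P3 best: {X}

u_3(X vs C,Q) = 4
u_3(Y vs C,Q) = 3
u_3(Z vs C,Q) = 0
max payoff 4 at {X}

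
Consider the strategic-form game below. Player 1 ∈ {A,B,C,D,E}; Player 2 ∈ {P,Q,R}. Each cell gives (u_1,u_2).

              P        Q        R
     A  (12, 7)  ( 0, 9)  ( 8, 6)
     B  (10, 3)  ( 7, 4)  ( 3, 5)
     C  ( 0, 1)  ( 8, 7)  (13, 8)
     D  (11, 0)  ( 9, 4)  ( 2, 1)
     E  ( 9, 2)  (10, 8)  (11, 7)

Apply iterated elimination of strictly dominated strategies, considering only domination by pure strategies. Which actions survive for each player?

IESDS → P1:{C,E} P2:{Q,R}

P2 drop P (Q beats it: A:9>7 B:4>3 C:7>1 D:4>0 E:8>2)
P1 drop A (C beats it: Q:8>0 R:13>8)
P1 drop B (C beats it: Q:8>7 R:13>3)
P1 drop D (E beats it: Q:10>9 R:11>2)
P1→{C,E} P2→{Q,R}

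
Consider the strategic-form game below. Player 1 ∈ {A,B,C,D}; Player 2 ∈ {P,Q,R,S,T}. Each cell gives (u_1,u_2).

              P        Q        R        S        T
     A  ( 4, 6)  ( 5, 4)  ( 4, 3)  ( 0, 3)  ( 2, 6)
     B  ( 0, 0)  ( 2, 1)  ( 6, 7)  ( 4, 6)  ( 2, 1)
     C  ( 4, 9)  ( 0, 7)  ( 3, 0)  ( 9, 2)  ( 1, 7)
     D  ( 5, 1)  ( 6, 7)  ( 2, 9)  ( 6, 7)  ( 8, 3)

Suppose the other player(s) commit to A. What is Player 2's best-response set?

u_2(P vs A) = 6
u_2(Q vs A) = 4
u_2(R vs A) = 3
u_2(S vs A) = 3
u_2(T vs A) = 6
max payoff 6 at {P,T}

argmax u_2 = {P,T}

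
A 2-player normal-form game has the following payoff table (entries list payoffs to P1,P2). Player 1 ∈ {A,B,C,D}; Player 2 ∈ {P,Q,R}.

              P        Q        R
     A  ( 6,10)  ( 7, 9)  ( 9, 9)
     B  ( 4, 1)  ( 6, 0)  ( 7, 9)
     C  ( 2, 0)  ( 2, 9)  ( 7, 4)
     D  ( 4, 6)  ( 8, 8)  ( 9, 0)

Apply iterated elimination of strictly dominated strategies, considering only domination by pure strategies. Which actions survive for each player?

P1 drop B (A beats it: P:6>4 Q:7>6 R:9>7)
P1 drop C (A beats it: P:6>2 Q:7>2 R:9>7)
P2 drop R (P beats it: A:10>9 D:6>0)
P1→{A,D} P2→{P,Q}

Remaining: P1:{A,D} P2:{P,Q}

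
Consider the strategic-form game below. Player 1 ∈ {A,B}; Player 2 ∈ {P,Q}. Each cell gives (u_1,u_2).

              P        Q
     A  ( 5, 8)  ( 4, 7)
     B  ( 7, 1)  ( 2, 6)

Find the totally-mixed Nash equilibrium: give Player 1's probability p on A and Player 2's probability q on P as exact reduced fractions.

p=5/6, q=1/2

P1 indiff ⇒ q·5+(1-q)·4 = q·7+(1-q)·2 ⇒ q(-2) = (1-q)(-2) ⇒ q = 1/2
P2 indiff ⇒ p·8+(1-p)·1 = p·7+(1-p)·6 ⇒ p(1) = (1-p)(5) ⇒ p = 5/6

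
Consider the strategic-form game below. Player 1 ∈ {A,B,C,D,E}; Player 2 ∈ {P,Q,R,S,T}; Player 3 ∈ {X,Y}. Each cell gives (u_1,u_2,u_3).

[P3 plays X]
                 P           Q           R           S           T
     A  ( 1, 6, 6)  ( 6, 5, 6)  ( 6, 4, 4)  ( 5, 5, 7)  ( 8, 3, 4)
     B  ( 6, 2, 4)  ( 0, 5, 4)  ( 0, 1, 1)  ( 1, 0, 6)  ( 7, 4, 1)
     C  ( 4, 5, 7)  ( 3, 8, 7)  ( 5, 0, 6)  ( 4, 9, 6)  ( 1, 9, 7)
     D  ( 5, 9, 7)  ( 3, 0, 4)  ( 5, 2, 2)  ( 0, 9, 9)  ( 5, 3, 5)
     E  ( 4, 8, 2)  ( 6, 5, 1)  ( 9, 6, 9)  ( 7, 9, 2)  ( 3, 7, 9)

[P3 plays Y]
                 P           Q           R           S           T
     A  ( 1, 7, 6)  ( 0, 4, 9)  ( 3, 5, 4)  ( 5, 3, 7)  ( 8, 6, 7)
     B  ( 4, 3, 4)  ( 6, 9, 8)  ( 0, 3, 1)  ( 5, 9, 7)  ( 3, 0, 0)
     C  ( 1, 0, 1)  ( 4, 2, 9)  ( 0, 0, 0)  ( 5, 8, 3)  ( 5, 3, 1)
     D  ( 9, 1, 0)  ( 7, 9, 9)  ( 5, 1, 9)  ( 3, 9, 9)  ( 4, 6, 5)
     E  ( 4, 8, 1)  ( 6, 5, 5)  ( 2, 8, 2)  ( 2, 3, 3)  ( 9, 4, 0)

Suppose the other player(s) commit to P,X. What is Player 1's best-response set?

u_1(A vs P,X) = 1
u_1(B vs P,X) = 6
u_1(C vs P,X) = 4
u_1(D vs P,X) = 5
u_1(E vs P,X) = 4
max payoff 6 at {B}

BR_1 = {B}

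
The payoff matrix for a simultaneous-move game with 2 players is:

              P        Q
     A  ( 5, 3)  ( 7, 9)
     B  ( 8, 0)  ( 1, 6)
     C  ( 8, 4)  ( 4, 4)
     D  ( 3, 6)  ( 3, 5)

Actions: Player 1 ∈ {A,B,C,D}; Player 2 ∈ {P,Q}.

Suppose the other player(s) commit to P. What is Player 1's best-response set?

argmax u_1 = {B,C}

u_1(A vs P) = 5
u_1(B vs P) = 8
u_1(C vs P) = 8
u_1(D vs P) = 3
max payoff 8 at {B,C}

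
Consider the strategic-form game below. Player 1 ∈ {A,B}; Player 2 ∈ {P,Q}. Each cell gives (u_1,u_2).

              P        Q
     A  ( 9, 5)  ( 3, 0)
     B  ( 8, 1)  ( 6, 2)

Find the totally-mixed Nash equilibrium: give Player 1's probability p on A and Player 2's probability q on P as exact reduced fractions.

P1 mixes 1/6 on A; P2 mixes 3/4 on P

P1 indiff ⇒ q·9+(1-q)·3 = q·8+(1-q)·6 ⇒ q(1) = (1-q)(3) ⇒ q = 3/4
P2 indiff ⇒ p·5+(1-p)·1 = p·0+(1-p)·2 ⇒ p(5) = (1-p)(1) ⇒ p = 1/6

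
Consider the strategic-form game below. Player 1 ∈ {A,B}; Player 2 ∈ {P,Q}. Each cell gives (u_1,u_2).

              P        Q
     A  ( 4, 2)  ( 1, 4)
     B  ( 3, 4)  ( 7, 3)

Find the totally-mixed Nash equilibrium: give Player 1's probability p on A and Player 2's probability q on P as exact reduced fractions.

(p,q) = (1/3, 6/7)

P1 indiff ⇒ q·4+(1-q)·1 = q·3+(1-q)·7 ⇒ q(1) = (1-q)(6) ⇒ q = 6/7
P2 indiff ⇒ p·2+(1-p)·4 = p·4+(1-p)·3 ⇒ p(-2) = (1-p)(-1) ⇒ p = 1/3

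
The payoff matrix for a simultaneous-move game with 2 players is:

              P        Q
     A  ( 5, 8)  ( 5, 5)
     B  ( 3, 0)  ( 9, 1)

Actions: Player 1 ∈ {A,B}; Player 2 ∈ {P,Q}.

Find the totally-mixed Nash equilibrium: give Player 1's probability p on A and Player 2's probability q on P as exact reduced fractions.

P1 indiff ⇒ q·5+(1-q)·5 = q·3+(1-q)·9 ⇒ q(2) = (1-q)(4) ⇒ q = 2/3
P2 indiff ⇒ p·8+(1-p)·0 = p·5+(1-p)·1 ⇒ p(3) = (1-p)(1) ⇒ p = 1/4

(p,q) = (1/4, 2/3)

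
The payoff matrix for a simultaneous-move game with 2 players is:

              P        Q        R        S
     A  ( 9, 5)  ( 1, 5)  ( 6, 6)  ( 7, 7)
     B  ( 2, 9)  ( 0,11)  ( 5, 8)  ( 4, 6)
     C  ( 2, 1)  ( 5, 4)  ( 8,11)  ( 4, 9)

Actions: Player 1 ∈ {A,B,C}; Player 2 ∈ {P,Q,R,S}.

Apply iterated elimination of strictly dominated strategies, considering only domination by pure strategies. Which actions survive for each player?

P1 drop B (A beats it: P:9>2 Q:1>0 R:6>5 S:7>4)
P2 drop P (R beats it: A:6>5 C:11>1)
P2 drop Q (R beats it: A:6>5 C:11>4)
P1→{A,C} P2→{R,S}

Remaining: P1:{A,C} P2:{R,S}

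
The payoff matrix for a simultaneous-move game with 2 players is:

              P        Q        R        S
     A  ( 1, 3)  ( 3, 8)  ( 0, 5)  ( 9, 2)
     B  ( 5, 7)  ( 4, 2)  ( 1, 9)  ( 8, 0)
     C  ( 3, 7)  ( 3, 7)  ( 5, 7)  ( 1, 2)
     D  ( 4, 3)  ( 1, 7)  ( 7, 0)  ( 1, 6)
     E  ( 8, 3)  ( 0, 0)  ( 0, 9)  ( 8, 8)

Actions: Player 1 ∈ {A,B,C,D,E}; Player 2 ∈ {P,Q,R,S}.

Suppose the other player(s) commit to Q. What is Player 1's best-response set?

P1 best: {B}

u_1(A vs Q) = 3
u_1(B vs Q) = 4
u_1(C vs Q) = 3
u_1(D vs Q) = 1
u_1(E vs Q) = 0
max payoff 4 at {B}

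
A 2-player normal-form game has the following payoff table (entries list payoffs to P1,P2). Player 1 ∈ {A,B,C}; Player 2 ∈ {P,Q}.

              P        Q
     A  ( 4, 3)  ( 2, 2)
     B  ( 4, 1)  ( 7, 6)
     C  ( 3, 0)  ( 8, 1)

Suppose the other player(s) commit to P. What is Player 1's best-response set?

argmax u_1 = {A,B}

u_1(A vs P) = 4
u_1(B vs P) = 4
u_1(C vs P) = 3
max payoff 4 at {A,B}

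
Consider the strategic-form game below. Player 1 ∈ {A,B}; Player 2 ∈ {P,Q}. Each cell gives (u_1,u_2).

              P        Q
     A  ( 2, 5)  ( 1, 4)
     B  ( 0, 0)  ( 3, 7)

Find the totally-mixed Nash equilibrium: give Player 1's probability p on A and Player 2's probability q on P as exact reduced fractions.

P1 indiff ⇒ q·2+(1-q)·1 = q·0+(1-q)·3 ⇒ q(2) = (1-q)(2) ⇒ q = 1/2
P2 indiff ⇒ p·5+(1-p)·0 = p·4+(1-p)·7 ⇒ p(1) = (1-p)(7) ⇒ p = 7/8

P1 mixes 7/8 on A; P2 mixes 1/2 on P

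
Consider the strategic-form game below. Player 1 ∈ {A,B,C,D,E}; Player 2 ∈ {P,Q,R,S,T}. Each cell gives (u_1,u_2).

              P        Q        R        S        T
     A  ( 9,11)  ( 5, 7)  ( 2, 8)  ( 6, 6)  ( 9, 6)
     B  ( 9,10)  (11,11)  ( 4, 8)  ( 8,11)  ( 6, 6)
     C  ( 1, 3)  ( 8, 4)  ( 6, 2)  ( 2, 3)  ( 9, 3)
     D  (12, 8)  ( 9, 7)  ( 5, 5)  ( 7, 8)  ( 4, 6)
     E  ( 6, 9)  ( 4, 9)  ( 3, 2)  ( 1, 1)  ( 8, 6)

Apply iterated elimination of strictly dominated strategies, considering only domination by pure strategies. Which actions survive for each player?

IESDS → P1:{B,D} P2:{P,Q,S}

P2 drop R (P beats it: A:11>8 B:10>8 C:3>2 D:8>5 E:9>2)
P1 drop E (A beats it: P:9>6 Q:5>4 S:6>1 T:9>8)
P2 drop T (Q beats it: A:7>6 B:11>6 C:4>3 D:7>6)
P1 drop A (D beats it: P:12>9 Q:9>5 S:7>6)
P1 drop C (B beats it: P:9>1 Q:11>8 S:8>2)
P1→{B,D} P2→{P,Q,S}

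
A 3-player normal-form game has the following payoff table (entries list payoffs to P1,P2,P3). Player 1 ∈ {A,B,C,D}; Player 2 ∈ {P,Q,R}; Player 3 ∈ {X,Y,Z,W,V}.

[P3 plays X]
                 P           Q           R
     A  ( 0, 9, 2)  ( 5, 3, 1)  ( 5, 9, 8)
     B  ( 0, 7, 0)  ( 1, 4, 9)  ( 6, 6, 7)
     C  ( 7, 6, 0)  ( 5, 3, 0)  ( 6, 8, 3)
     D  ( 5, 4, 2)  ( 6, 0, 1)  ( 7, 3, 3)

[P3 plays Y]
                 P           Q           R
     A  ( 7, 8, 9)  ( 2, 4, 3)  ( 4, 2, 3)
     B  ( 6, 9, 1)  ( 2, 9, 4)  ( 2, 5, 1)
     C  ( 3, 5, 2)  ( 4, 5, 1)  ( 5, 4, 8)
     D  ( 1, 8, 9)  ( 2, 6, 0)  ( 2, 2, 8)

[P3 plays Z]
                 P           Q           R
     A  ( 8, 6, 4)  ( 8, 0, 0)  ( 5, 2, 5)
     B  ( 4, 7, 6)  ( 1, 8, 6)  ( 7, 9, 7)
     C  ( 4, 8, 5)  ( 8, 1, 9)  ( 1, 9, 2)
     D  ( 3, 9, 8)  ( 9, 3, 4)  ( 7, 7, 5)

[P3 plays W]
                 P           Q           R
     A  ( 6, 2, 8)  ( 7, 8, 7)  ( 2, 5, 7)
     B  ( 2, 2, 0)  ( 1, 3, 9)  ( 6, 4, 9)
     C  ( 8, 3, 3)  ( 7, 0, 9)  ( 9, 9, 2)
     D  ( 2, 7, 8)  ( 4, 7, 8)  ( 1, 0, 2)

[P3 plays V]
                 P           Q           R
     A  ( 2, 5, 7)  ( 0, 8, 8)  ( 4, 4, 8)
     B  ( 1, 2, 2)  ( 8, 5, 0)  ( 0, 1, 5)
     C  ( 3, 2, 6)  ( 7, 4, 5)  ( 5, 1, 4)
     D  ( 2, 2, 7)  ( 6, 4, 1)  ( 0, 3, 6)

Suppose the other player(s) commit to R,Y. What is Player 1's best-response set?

u_1(A vs R,Y) = 4
u_1(B vs R,Y) = 2
u_1(C vs R,Y) = 5
u_1(D vs R,Y) = 2
max payoff 5 at {C}

argmax u_1 = {C}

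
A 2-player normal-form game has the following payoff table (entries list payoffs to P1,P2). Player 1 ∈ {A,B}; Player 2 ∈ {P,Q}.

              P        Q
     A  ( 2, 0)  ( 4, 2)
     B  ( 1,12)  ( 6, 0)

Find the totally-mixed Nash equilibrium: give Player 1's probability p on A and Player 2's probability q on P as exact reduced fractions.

P1 indiff ⇒ q·2+(1-q)·4 = q·1+(1-q)·6 ⇒ q(1) = (1-q)(2) ⇒ q = 2/3
P2 indiff ⇒ p·0+(1-p)·12 = p·2+(1-p)·0 ⇒ p(-2) = (1-p)(-12) ⇒ p = 6/7

(p,q) = (6/7, 2/3)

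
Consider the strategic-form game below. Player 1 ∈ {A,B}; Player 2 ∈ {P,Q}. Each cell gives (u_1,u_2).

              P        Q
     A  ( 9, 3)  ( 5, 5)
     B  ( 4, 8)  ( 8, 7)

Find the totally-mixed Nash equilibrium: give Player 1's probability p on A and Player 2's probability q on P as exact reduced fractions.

P1 indiff ⇒ q·9+(1-q)·5 = q·4+(1-q)·8 ⇒ q(5) = (1-q)(3) ⇒ q = 3/8
P2 indiff ⇒ p·3+(1-p)·8 = p·5+(1-p)·7 ⇒ p(-2) = (1-p)(-1) ⇒ p = 1/3

(p,q) = (1/3, 3/8)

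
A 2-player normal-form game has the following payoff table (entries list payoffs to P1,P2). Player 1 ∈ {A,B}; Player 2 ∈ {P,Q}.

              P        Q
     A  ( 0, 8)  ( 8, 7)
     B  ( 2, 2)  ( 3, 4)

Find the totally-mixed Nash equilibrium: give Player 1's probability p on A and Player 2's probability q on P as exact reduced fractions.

P1 indiff ⇒ q·0+(1-q)·8 = q·2+(1-q)·3 ⇒ q(-2) = (1-q)(-5) ⇒ q = 5/7
P2 indiff ⇒ p·8+(1-p)·2 = p·7+(1-p)·4 ⇒ p(1) = (1-p)(2) ⇒ p = 2/3

(p,q) = (2/3, 5/7)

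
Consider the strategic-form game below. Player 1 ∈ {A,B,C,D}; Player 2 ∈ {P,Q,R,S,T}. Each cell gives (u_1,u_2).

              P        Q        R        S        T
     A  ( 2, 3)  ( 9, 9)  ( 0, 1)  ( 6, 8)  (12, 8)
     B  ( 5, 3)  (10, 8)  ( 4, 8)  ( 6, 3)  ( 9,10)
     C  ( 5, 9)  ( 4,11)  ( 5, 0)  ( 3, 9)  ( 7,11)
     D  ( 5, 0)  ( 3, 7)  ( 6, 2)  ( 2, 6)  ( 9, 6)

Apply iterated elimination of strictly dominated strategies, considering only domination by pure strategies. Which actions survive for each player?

P2 drop P (Q beats it: A:9>3 B:8>3 C:11>9 D:7>0)
P2 drop R (T beats it: A:8>1 B:10>8 C:11>0 D:6>2)
P1 drop C (A beats it: Q:9>4 S:6>3 T:12>7)
P1 drop D (A beats it: Q:9>3 S:6>2 T:12>9)
P2 drop S (Q beats it: A:9>8 B:8>3)
P1→{A,B} P2→{Q,T}

IESDS → P1:{A,B} P2:{Q,T}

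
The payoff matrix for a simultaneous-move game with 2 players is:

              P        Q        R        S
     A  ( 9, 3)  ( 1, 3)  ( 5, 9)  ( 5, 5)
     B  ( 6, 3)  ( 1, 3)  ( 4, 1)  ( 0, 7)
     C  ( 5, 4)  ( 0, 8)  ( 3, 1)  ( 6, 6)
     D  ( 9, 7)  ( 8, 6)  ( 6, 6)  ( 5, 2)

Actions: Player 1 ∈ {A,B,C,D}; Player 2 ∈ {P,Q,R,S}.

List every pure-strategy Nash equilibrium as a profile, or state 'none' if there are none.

(A,P): not NE [P2→R gives 9>3]
(A,Q): not NE [P1→D gives 8>1; P2→R gives 9>3]
(A,R): not NE [P1→D gives 6>5]
(A,S): not NE [P1→C gives 6>5; P2→R gives 9>5]
(B,P): not NE [P1→D gives 9>6; P2→S gives 7>3]
(B,Q): not NE [P1→D gives 8>1; P2→S gives 7>3]
(B,R): not NE [P1→D gives 6>4; P2→S gives 7>1]
(B,S): not NE [P1→C gives 6>0]
(C,P): not NE [P1→D gives 9>5; P2→Q gives 8>4]
(C,Q): not NE [P1→D gives 8>0]
(C,R): not NE [P1→D gives 6>3; P2→Q gives 8>1]
(C,S): not NE [P2→Q gives 8>6]
(D,P): NE
(D,Q): not NE [P2→P gives 7>6]
(D,R): not NE [P2→P gives 7>6]
(D,S): not NE [P1→C gives 6>5; P2→P gives 7>2]

Nash profiles: (D,P)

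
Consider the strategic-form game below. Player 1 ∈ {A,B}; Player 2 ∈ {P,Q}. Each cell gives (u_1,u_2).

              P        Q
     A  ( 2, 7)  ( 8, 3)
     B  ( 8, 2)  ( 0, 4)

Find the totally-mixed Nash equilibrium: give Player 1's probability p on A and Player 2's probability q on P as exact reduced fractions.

p=1/3, q=4/7

P1 indiff ⇒ q·2+(1-q)·8 = q·8+(1-q)·0 ⇒ q(-6) = (1-q)(-8) ⇒ q = 4/7
P2 indiff ⇒ p·7+(1-p)·2 = p·3+(1-p)·4 ⇒ p(4) = (1-p)(2) ⇒ p = 1/3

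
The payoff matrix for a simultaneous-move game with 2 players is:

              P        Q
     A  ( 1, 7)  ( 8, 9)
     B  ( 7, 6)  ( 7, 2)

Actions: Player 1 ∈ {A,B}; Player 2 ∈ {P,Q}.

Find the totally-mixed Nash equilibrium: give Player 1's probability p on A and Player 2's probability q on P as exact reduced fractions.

P1 mixes 2/3 on A; P2 mixes 1/7 on P

P1 indiff ⇒ q·1+(1-q)·8 = q·7+(1-q)·7 ⇒ q(-6) = (1-q)(-1) ⇒ q = 1/7
P2 indiff ⇒ p·7+(1-p)·6 = p·9+(1-p)·2 ⇒ p(-2) = (1-p)(-4) ⇒ p = 2/3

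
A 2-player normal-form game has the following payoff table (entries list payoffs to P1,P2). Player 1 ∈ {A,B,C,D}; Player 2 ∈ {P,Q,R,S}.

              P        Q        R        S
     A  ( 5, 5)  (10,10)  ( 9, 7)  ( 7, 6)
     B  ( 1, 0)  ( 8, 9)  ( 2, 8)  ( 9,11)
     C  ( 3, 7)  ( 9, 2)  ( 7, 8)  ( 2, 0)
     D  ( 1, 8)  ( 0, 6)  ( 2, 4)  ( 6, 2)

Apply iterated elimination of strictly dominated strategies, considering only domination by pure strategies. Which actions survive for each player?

P1 drop C (A beats it: P:5>3 Q:10>9 R:9>7 S:7>2)
P1 drop D (A beats it: P:5>1 Q:10>0 R:9>2 S:7>6)
P2 drop P (Q beats it: A:10>5 B:9>0)
P2 drop R (Q beats it: A:10>7 B:9>8)
P1→{A,B} P2→{Q,S}

Remaining: P1:{A,B} P2:{Q,S}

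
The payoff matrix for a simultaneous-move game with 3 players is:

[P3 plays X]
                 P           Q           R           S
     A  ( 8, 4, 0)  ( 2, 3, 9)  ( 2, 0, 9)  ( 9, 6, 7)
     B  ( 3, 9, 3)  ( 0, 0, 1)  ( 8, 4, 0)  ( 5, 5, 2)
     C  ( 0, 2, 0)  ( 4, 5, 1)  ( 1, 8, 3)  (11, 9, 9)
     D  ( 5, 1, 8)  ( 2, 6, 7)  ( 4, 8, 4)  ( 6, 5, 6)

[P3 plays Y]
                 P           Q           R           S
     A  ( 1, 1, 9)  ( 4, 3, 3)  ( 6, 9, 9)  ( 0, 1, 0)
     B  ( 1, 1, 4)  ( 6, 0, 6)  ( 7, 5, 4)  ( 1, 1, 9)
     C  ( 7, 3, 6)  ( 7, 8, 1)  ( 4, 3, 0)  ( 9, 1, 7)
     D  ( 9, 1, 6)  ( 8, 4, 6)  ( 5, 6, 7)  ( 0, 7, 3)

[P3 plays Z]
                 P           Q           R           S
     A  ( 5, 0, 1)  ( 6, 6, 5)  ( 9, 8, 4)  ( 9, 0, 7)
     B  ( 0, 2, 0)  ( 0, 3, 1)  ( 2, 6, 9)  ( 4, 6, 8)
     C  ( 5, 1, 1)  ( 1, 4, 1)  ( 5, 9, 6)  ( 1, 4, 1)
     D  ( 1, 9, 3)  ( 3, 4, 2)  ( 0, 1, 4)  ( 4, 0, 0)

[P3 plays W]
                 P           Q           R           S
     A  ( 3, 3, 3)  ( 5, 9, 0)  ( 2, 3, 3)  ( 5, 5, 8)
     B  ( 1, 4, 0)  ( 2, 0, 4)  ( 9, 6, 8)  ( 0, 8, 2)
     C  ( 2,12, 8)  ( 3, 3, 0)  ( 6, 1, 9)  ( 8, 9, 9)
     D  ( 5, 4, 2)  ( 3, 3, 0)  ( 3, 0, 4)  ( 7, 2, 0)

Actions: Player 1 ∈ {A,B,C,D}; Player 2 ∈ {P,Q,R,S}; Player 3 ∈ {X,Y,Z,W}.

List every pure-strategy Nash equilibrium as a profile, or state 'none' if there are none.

NE set: (C,S,X)

(A,P,X): not NE [P2→S gives 6>4; P3→Y gives 9>0]
(A,P,Y): not NE [P1→D gives 9>1; P2→R gives 9>1]
(A,P,Z): not NE [P2→R gives 8>0; P3→Y gives 9>1]
(A,P,W): not NE [P1→D gives 5>3; P2→Q gives 9>3; P3→Y gives 9>3]
(A,Q,X): not NE [P1→C gives 4>2; P2→S gives 6>3]
(A,Q,Y): not NE [P1→D gives 8>4; P2→R gives 9>3; P3→X gives 9>3]
(A,Q,Z): not NE [P2→R gives 8>6; P3→X gives 9>5]
(A,Q,W): not NE [P3→X gives 9>0]
(A,R,X): not NE [P1→B gives 8>2; P2→S gives 6>0]
(A,R,Y): not NE [P1→B gives 7>6]
(A,R,Z): not NE [P3→Y gives 9>4]
(A,R,W): not NE [P1→B gives 9>2; P2→Q gives 9>3; P3→Y gives 9>3]
(A,S,X): not NE [P1→C gives 11>9; P3→W gives 8>7]
(A,S,Y): not NE [P1→C gives 9>0; P2→R gives 9>1; P3→W gives 8>0]
(A,S,Z): not NE [P2→R gives 8>0; P3→W gives 8>7]
(A,S,W): not NE [P1→C gives 8>5; P2→Q gives 9>5]
(B,P,X): not NE [P1→A gives 8>3; P3→Y gives 4>3]
(B,P,Y): not NE [P1→D gives 9>1; P2→R gives 5>1]
(B,P,Z): not NE [P1→C gives 5>0; P2→S gives 6>2; P3→Y gives 4>0]
(B,P,W): not NE [P1→D gives 5>1; P2→S gives 8>4; P3→Y gives 4>0]
(B,Q,X): not NE [P1→C gives 4>0; P2→P gives 9>0; P3→Y gives 6>1]
(B,Q,Y): not NE [P1→D gives 8>6; P2→R gives 5>0]
(B,Q,Z): not NE [P1→A gives 6>0; P2→S gives 6>3; P3→Y gives 6>1]
(B,Q,W): not NE [P1→A gives 5>2; P2→S gives 8>0; P3→Y gives 6>4]
(B,R,X): not NE [P2→P gives 9>4; P3→Z gives 9>0]
(B,R,Y): not NE [P3→Z gives 9>4]
(B,R,Z): not NE [P1→A gives 9>2]
(B,R,W): not NE [P2→S gives 8>6; P3→Z gives 9>8]
(B,S,X): not NE [P1→C gives 11>5; P2→P gives 9>5; P3→Y gives 9>2]
(B,S,Y): not NE [P1→C gives 9>1; P2→R gives 5>1]
(B,S,Z): not NE [P1→A gives 9>4; P3→Y gives 9>8]
(B,S,W): not NE [P1→C gives 8>0; P3→Y gives 9>2]
(C,P,X): not NE [P1→A gives 8>0; P2→S gives 9>2; P3→W gives 8>0]
(C,P,Y): not NE [P1→D gives 9>7; P2→Q gives 8>3; P3→W gives 8>6]
(C,P,Z): not NE [P2→R gives 9>1; P3→W gives 8>1]
(C,P,W): not NE [P1→D gives 5>2]
(C,Q,X): not NE [P2→S gives 9>5]
(C,Q,Y): not NE [P1→D gives 8>7]
(C,Q,Z): not NE [P1→A gives 6>1; P2→R gives 9>4]
(C,Q,W): not NE [P1→A gives 5>3; P2→P gives 12>3; P3→Z gives 1>0]
(C,R,X): not NE [P1→B gives 8>1; P2→S gives 9>8; P3→W gives 9>3]
(C,R,Y): not NE [P1→B gives 7>4; P2→Q gives 8>3; P3→W gives 9>0]
(C,R,Z): not NE [P1→A gives 9>5; P3→W gives 9>6]
(C,R,W): not NE [P1→B gives 9>6; P2→P gives 12>1]
(C,S,X): NE
(C,S,Y): not NE [P2→Q gives 8>1; P3→W gives 9>7]
(C,S,Z): not NE [P1→A gives 9>1; P2→R gives 9>4; P3→W gives 9>1]
(C,S,W): not NE [P2→P gives 12>9]
(D,P,X): not NE [P1→A gives 8>5; P2→R gives 8>1]
(D,P,Y): not NE [P2→S gives 7>1; P3→X gives 8>6]
(D,P,Z): not NE [P1→C gives 5>1; P3→X gives 8>3]
(D,P,W): not NE [P3→X gives 8>2]
(D,Q,X): not NE [P1→C gives 4>2; P2→R gives 8>6]
(D,Q,Y): not NE [P2→S gives 7>4; P3→X gives 7>6]
(D,Q,Z): not NE [P1→A gives 6>3; P2→P gives 9>4; P3→X gives 7>2]
(D,Q,W): not NE [P1→A gives 5>3; P2→P gives 4>3; P3→X gives 7>0]
(D,R,X): not NE [P1→B gives 8>4; P3→Y gives 7>4]
(D,R,Y): not NE [P1→B gives 7>5; P2→S gives 7>6]
(D,R,Z): not NE [P1→A gives 9>0; P2→P gives 9>1; P3→Y gives 7>4]
(D,R,W): not NE [P1→B gives 9>3; P2→P gives 4>0; P3→Y gives 7>4]
(D,S,X): not NE [P1→C gives 11>6; P2→R gives 8>5]
(D,S,Y): not NE [P1→C gives 9>0; P3→X gives 6>3]
(D,S,Z): not NE [P1→A gives 9>4; P2→P gives 9>0; P3→X gives 6>0]
(D,S,W): not NE [P1→C gives 8>7; P2→P gives 4>2; P3→X gives 6>0]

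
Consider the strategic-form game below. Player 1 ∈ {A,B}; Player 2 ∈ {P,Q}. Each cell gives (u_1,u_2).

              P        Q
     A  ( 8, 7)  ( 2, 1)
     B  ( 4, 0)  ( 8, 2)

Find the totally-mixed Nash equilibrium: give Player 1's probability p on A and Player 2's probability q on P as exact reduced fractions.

p=1/4, q=3/5

P1 indiff ⇒ q·8+(1-q)·2 = q·4+(1-q)·8 ⇒ q(4) = (1-q)(6) ⇒ q = 3/5
P2 indiff ⇒ p·7+(1-p)·0 = p·1+(1-p)·2 ⇒ p(6) = (1-p)(2) ⇒ p = 1/4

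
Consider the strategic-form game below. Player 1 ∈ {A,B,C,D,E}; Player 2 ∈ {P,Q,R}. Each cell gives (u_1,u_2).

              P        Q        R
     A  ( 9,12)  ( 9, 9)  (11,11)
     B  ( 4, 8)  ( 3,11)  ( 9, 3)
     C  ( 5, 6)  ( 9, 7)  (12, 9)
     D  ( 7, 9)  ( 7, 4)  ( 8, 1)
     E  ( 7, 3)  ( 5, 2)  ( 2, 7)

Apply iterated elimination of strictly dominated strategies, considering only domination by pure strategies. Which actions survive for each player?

P1 drop B (A beats it: P:9>4 Q:9>3 R:11>9)
P1 drop D (A beats it: P:9>7 Q:9>7 R:11>8)
P1 drop E (A beats it: P:9>7 Q:9>5 R:11>2)
P2 drop Q (R beats it: A:11>9 C:9>7)
P1→{A,C} P2→{P,R}

IESDS → P1:{A,C} P2:{P,R}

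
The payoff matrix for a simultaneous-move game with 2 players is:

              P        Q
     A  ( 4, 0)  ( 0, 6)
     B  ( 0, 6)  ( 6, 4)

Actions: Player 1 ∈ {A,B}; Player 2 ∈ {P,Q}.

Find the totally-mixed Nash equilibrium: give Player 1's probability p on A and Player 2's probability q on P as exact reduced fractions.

P1 indiff ⇒ q·4+(1-q)·0 = q·0+(1-q)·6 ⇒ q(4) = (1-q)(6) ⇒ q = 3/5
P2 indiff ⇒ p·0+(1-p)·6 = p·6+(1-p)·4 ⇒ p(-6) = (1-p)(-2) ⇒ p = 1/4

P1 mixes 1/4 on A; P2 mixes 3/5 on P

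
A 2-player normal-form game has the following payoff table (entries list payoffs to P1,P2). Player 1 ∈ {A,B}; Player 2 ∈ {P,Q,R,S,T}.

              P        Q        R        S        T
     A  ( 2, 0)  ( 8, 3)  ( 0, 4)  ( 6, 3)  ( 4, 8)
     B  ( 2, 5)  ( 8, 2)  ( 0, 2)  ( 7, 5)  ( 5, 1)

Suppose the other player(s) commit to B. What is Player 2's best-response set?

argmax u_2 = {P,S}

u_2(P vs B) = 5
u_2(Q vs B) = 2
u_2(R vs B) = 2
u_2(S vs B) = 5
u_2(T vs B) = 1
max payoff 5 at {P,S}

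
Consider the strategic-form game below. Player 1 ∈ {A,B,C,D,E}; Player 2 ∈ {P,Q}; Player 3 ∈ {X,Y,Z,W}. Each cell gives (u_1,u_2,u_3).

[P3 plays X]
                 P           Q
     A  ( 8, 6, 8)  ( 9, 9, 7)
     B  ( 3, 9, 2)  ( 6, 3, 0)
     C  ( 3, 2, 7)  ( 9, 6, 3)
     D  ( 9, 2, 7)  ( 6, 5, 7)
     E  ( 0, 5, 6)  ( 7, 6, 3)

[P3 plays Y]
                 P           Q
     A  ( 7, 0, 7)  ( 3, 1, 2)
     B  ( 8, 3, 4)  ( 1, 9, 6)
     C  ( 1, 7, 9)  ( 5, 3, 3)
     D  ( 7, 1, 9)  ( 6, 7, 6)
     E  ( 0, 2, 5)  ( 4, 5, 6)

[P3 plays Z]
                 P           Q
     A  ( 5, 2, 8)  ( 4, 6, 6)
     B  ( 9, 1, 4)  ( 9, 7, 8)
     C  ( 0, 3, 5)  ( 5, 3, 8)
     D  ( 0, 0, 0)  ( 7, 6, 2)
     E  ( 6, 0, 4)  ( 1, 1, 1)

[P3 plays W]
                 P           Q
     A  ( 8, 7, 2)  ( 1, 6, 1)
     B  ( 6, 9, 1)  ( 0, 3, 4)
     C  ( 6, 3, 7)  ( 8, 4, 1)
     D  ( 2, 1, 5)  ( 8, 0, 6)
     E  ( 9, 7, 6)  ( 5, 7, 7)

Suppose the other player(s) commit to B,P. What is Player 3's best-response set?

u_3(X vs B,P) = 2
u_3(Y vs B,P) = 4
u_3(Z vs B,P) = 4
u_3(W vs B,P) = 1
max payoff 4 at {Y,Z}

argmax u_3 = {Y,Z}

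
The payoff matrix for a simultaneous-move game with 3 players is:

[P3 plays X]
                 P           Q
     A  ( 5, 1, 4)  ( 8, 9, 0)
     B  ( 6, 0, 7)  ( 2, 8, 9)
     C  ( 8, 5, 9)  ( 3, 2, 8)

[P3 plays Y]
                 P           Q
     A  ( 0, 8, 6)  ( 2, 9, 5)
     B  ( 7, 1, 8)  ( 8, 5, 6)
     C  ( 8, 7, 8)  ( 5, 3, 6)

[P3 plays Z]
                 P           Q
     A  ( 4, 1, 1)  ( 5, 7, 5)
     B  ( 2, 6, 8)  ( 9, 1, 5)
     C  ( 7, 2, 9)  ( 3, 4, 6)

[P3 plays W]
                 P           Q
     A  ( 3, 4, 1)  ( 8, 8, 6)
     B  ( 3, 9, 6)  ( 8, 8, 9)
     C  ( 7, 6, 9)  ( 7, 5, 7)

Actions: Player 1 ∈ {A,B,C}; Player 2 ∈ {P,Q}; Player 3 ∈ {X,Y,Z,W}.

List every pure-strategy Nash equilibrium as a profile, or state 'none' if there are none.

(A,P,X): not NE [P1→C gives 8>5; P2→Q gives 9>1; P3→Y gives 6>4]
(A,P,Y): not NE [P1→C gives 8>0; P2→Q gives 9>8]
(A,P,Z): not NE [P1→C gives 7>4; P2→Q gives 7>1; P3→Y gives 6>1]
(A,P,W): not NE [P1→C gives 7>3; P2→Q gives 8>4; P3→Y gives 6>1]
(A,Q,X): not NE [P3→W gives 6>0]
(A,Q,Y): not NE [P1→B gives 8>2; P3→W gives 6>5]
(A,Q,Z): not NE [P1→B gives 9>5; P3→W gives 6>5]
(A,Q,W): NE
(B,P,X): not NE [P1→C gives 8>6; P2→Q gives 8>0; P3→Z gives 8>7]
(B,P,Y): not NE [P1→C gives 8>7; P2→Q gives 5>1]
(B,P,Z): not NE [P1→C gives 7>2]
(B,P,W): not NE [P1→C gives 7>3; P3→Z gives 8>6]
(B,Q,X): not NE [P1→A gives 8>2]
(B,Q,Y): not NE [P3→W gives 9>6]
(B,Q,Z): not NE [P2→P gives 6>1; P3→W gives 9>5]
(B,Q,W): not NE [P2→P gives 9>8]
(C,P,X): NE
(C,P,Y): not NE [P3→W gives 9>8]
(C,P,Z): not NE [P2→Q gives 4>2]
(C,P,W): NE
(C,Q,X): not NE [P1→A gives 8>3; P2→P gives 5>2]
(C,Q,Y): not NE [P1→B gives 8>5; P2→P gives 7>3; P3→X gives 8>6]
(C,Q,Z): not NE [P1→B gives 9>3; P3→X gives 8>6]
(C,Q,W): not NE [P1→B gives 8>7; P2→P gives 6>5; P3→X gives 8>7]

PSNE = {(A,Q,W), (C,P,X), (C,P,W)}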